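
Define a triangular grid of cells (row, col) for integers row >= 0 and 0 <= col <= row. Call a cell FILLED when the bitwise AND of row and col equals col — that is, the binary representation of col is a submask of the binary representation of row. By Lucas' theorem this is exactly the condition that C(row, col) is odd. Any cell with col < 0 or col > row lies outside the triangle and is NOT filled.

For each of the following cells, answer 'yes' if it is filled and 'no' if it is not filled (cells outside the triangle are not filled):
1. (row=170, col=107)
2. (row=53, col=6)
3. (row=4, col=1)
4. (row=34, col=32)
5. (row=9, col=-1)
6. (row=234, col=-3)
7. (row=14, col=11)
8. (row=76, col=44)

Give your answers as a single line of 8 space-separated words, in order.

(170,107): row=0b10101010, col=0b1101011, row AND col = 0b101010 = 42; 42 != 107 -> empty
(53,6): row=0b110101, col=0b110, row AND col = 0b100 = 4; 4 != 6 -> empty
(4,1): row=0b100, col=0b1, row AND col = 0b0 = 0; 0 != 1 -> empty
(34,32): row=0b100010, col=0b100000, row AND col = 0b100000 = 32; 32 == 32 -> filled
(9,-1): col outside [0, 9] -> not filled
(234,-3): col outside [0, 234] -> not filled
(14,11): row=0b1110, col=0b1011, row AND col = 0b1010 = 10; 10 != 11 -> empty
(76,44): row=0b1001100, col=0b101100, row AND col = 0b1100 = 12; 12 != 44 -> empty

Answer: no no no yes no no no no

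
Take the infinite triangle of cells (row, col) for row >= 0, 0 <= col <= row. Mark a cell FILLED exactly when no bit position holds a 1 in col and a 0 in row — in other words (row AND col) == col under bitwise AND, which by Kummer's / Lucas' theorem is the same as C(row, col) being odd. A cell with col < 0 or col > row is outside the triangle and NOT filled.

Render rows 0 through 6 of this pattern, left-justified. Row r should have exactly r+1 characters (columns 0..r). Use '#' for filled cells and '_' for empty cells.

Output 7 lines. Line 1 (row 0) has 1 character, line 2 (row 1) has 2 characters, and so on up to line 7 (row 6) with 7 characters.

Answer: #
##
#_#
####
#___#
##__##
#_#_#_#

Derivation:
r0=0: #
r1=1: ##
r2=10: #_#
r3=11: ####
r4=100: #___#
r5=101: ##__##
r6=110: #_#_#_#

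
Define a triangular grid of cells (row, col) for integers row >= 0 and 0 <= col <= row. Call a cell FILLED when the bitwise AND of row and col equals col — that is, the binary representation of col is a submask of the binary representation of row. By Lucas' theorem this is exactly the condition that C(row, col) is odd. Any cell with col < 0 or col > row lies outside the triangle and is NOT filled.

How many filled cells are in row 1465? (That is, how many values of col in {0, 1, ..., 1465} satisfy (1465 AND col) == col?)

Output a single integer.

Answer: 128

Derivation:
1465 in binary = 10110111001
popcount(1465) = number of 1-bits in 10110111001 = 7
A col c satisfies (1465 AND c) == c iff every set bit of c is also set in 1465; each of the 7 set bits of 1465 can independently be on or off in c.
count = 2^7 = 128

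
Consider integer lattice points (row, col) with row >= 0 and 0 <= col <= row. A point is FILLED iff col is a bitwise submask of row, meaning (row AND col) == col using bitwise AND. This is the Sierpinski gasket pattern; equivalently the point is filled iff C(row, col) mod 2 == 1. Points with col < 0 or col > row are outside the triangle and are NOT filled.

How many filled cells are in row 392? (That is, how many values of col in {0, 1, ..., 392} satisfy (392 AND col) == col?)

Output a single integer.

Answer: 8

Derivation:
392 in binary = 110001000
popcount(392) = number of 1-bits in 110001000 = 3
A col c satisfies (392 AND c) == c iff every set bit of c is also set in 392; each of the 3 set bits of 392 can independently be on or off in c.
count = 2^3 = 8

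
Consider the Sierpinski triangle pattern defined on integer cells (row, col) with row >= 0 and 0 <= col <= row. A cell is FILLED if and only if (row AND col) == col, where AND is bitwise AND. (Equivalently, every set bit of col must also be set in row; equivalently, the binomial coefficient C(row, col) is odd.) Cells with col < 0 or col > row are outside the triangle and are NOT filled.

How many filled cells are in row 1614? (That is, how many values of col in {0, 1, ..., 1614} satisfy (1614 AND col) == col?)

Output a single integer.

Answer: 64

Derivation:
1614 in binary = 11001001110
popcount(1614) = number of 1-bits in 11001001110 = 6
A col c satisfies (1614 AND c) == c iff every set bit of c is also set in 1614; each of the 6 set bits of 1614 can independently be on or off in c.
count = 2^6 = 64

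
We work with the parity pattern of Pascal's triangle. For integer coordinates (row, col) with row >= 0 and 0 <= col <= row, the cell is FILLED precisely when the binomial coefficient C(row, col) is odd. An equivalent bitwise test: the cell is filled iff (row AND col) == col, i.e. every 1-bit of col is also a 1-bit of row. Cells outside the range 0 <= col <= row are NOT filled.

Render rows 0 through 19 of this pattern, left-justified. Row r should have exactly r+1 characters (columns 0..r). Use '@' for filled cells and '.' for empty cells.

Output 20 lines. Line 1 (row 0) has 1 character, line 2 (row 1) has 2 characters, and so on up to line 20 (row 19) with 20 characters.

r0=0: @
r1=1: @@
r2=10: @.@
r3=11: @@@@
r4=100: @...@
r5=101: @@..@@
r6=110: @.@.@.@
r7=111: @@@@@@@@
r8=1000: @.......@
r9=1001: @@......@@
r10=1010: @.@.....@.@
r11=1011: @@@@....@@@@
r12=1100: @...@...@...@
r13=1101: @@..@@..@@..@@
r14=1110: @.@.@.@.@.@.@.@
r15=1111: @@@@@@@@@@@@@@@@
r16=10000: @...............@
r17=10001: @@..............@@
r18=10010: @.@.............@.@
r19=10011: @@@@............@@@@

Answer: @
@@
@.@
@@@@
@...@
@@..@@
@.@.@.@
@@@@@@@@
@.......@
@@......@@
@.@.....@.@
@@@@....@@@@
@...@...@...@
@@..@@..@@..@@
@.@.@.@.@.@.@.@
@@@@@@@@@@@@@@@@
@...............@
@@..............@@
@.@.............@.@
@@@@............@@@@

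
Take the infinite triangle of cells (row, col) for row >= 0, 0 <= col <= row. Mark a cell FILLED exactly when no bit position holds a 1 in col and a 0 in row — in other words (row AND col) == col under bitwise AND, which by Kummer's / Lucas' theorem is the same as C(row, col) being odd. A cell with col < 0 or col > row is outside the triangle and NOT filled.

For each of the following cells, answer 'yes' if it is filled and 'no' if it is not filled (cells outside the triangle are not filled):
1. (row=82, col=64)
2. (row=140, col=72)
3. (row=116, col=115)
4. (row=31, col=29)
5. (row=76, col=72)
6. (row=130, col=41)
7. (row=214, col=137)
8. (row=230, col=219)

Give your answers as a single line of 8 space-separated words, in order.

Answer: yes no no yes yes no no no

Derivation:
(82,64): row=0b1010010, col=0b1000000, row AND col = 0b1000000 = 64; 64 == 64 -> filled
(140,72): row=0b10001100, col=0b1001000, row AND col = 0b1000 = 8; 8 != 72 -> empty
(116,115): row=0b1110100, col=0b1110011, row AND col = 0b1110000 = 112; 112 != 115 -> empty
(31,29): row=0b11111, col=0b11101, row AND col = 0b11101 = 29; 29 == 29 -> filled
(76,72): row=0b1001100, col=0b1001000, row AND col = 0b1001000 = 72; 72 == 72 -> filled
(130,41): row=0b10000010, col=0b101001, row AND col = 0b0 = 0; 0 != 41 -> empty
(214,137): row=0b11010110, col=0b10001001, row AND col = 0b10000000 = 128; 128 != 137 -> empty
(230,219): row=0b11100110, col=0b11011011, row AND col = 0b11000010 = 194; 194 != 219 -> empty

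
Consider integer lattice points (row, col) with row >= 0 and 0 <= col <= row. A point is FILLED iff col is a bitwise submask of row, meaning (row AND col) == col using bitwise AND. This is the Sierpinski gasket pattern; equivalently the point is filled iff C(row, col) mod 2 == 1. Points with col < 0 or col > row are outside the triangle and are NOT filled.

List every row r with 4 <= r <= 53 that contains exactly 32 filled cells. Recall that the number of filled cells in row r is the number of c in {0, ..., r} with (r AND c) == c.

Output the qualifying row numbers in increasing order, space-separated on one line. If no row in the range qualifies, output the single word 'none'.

Row r has 2^popcount(r) filled cells, so we need popcount(r) = log2(32) = 5.
Scan r = 4..53 and keep those with exactly 5 one-bits:
r=4=100 popcount=1 -> skip
r=5=101 popcount=2 -> skip
r=6=110 popcount=2 -> skip
r=7=111 popcount=3 -> skip
r=8=1000 popcount=1 -> skip
r=9=1001 popcount=2 -> skip
r=10=1010 popcount=2 -> skip
r=11=1011 popcount=3 -> skip
r=12=1100 popcount=2 -> skip
r=13=1101 popcount=3 -> skip
r=14=1110 popcount=3 -> skip
r=15=1111 popcount=4 -> skip
r=16=10000 popcount=1 -> skip
r=17=10001 popcount=2 -> skip
r=18=10010 popcount=2 -> skip
r=19=10011 popcount=3 -> skip
r=20=10100 popcount=2 -> skip
r=21=10101 popcount=3 -> skip
r=22=10110 popcount=3 -> skip
r=23=10111 popcount=4 -> skip
r=24=11000 popcount=2 -> skip
r=25=11001 popcount=3 -> skip
r=26=11010 popcount=3 -> skip
r=27=11011 popcount=4 -> skip
r=28=11100 popcount=3 -> skip
r=29=11101 popcount=4 -> skip
r=30=11110 popcount=4 -> skip
r=31=11111 popcount=5 -> KEEP
r=32=100000 popcount=1 -> skip
r=33=100001 popcount=2 -> skip
r=34=100010 popcount=2 -> skip
r=35=100011 popcount=3 -> skip
r=36=100100 popcount=2 -> skip
r=37=100101 popcount=3 -> skip
r=38=100110 popcount=3 -> skip
r=39=100111 popcount=4 -> skip
r=40=101000 popcount=2 -> skip
r=41=101001 popcount=3 -> skip
r=42=101010 popcount=3 -> skip
r=43=101011 popcount=4 -> skip
r=44=101100 popcount=3 -> skip
r=45=101101 popcount=4 -> skip
r=46=101110 popcount=4 -> skip
r=47=101111 popcount=5 -> KEEP
r=48=110000 popcount=2 -> skip
r=49=110001 popcount=3 -> skip
r=50=110010 popcount=3 -> skip
r=51=110011 popcount=4 -> skip
r=52=110100 popcount=3 -> skip
r=53=110101 popcount=4 -> skip
Kept rows: 31 47

Answer: 31 47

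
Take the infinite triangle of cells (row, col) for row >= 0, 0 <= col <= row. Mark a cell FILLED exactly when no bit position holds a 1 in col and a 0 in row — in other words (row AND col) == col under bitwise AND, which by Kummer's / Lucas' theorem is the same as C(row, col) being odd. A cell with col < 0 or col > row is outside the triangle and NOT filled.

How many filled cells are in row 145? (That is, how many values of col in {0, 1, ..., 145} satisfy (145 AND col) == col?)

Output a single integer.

145 in binary = 10010001
popcount(145) = number of 1-bits in 10010001 = 3
A col c satisfies (145 AND c) == c iff every set bit of c is also set in 145; each of the 3 set bits of 145 can independently be on or off in c.
count = 2^3 = 8

Answer: 8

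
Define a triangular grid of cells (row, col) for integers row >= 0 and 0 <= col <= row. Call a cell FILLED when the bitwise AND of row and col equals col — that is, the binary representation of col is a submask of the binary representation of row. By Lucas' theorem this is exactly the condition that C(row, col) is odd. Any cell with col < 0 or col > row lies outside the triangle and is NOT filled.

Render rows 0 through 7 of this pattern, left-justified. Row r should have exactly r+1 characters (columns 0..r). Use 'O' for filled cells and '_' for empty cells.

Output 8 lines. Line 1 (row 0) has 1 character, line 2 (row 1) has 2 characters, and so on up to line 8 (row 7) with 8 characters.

r0=0: O
r1=1: OO
r2=10: O_O
r3=11: OOOO
r4=100: O___O
r5=101: OO__OO
r6=110: O_O_O_O
r7=111: OOOOOOOO

Answer: O
OO
O_O
OOOO
O___O
OO__OO
O_O_O_O
OOOOOOOO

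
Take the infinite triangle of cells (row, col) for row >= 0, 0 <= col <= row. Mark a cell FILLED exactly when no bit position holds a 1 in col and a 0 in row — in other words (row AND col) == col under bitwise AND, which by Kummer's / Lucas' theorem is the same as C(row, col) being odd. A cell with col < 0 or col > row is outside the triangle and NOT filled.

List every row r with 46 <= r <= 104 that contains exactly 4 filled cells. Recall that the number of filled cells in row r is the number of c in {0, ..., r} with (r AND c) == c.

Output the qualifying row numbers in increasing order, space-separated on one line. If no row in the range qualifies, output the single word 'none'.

Answer: 48 65 66 68 72 80 96

Derivation:
Row r has 2^popcount(r) filled cells, so we need popcount(r) = log2(4) = 2.
Scan r = 46..104 and keep those with exactly 2 one-bits:
r=46=101110 popcount=4 -> skip
r=47=101111 popcount=5 -> skip
r=48=110000 popcount=2 -> KEEP
r=49=110001 popcount=3 -> skip
r=50=110010 popcount=3 -> skip
r=51=110011 popcount=4 -> skip
r=52=110100 popcount=3 -> skip
r=53=110101 popcount=4 -> skip
r=54=110110 popcount=4 -> skip
r=55=110111 popcount=5 -> skip
r=56=111000 popcount=3 -> skip
r=57=111001 popcount=4 -> skip
r=58=111010 popcount=4 -> skip
r=59=111011 popcount=5 -> skip
r=60=111100 popcount=4 -> skip
r=61=111101 popcount=5 -> skip
r=62=111110 popcount=5 -> skip
r=63=111111 popcount=6 -> skip
r=64=1000000 popcount=1 -> skip
r=65=1000001 popcount=2 -> KEEP
r=66=1000010 popcount=2 -> KEEP
r=67=1000011 popcount=3 -> skip
r=68=1000100 popcount=2 -> KEEP
r=69=1000101 popcount=3 -> skip
r=70=1000110 popcount=3 -> skip
r=71=1000111 popcount=4 -> skip
r=72=1001000 popcount=2 -> KEEP
r=73=1001001 popcount=3 -> skip
r=74=1001010 popcount=3 -> skip
r=75=1001011 popcount=4 -> skip
r=76=1001100 popcount=3 -> skip
r=77=1001101 popcount=4 -> skip
r=78=1001110 popcount=4 -> skip
r=79=1001111 popcount=5 -> skip
r=80=1010000 popcount=2 -> KEEP
r=81=1010001 popcount=3 -> skip
r=82=1010010 popcount=3 -> skip
r=83=1010011 popcount=4 -> skip
r=84=1010100 popcount=3 -> skip
r=85=1010101 popcount=4 -> skip
r=86=1010110 popcount=4 -> skip
r=87=1010111 popcount=5 -> skip
r=88=1011000 popcount=3 -> skip
r=89=1011001 popcount=4 -> skip
r=90=1011010 popcount=4 -> skip
r=91=1011011 popcount=5 -> skip
r=92=1011100 popcount=4 -> skip
r=93=1011101 popcount=5 -> skip
r=94=1011110 popcount=5 -> skip
r=95=1011111 popcount=6 -> skip
r=96=1100000 popcount=2 -> KEEP
r=97=1100001 popcount=3 -> skip
r=98=1100010 popcount=3 -> skip
r=99=1100011 popcount=4 -> skip
r=100=1100100 popcount=3 -> skip
r=101=1100101 popcount=4 -> skip
r=102=1100110 popcount=4 -> skip
r=103=1100111 popcount=5 -> skip
r=104=1101000 popcount=3 -> skip
Kept rows: 48 65 66 68 72 80 96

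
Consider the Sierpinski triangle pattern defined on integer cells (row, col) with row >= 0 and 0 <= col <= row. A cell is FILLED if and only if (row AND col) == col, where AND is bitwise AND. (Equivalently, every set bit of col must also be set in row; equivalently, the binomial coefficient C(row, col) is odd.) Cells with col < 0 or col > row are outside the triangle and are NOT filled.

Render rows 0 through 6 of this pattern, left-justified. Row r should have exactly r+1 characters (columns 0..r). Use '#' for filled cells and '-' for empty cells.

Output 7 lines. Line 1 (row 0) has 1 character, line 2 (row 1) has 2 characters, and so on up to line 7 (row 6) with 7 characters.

Answer: #
##
#-#
####
#---#
##--##
#-#-#-#

Derivation:
r0=0: #
r1=1: ##
r2=10: #-#
r3=11: ####
r4=100: #---#
r5=101: ##--##
r6=110: #-#-#-#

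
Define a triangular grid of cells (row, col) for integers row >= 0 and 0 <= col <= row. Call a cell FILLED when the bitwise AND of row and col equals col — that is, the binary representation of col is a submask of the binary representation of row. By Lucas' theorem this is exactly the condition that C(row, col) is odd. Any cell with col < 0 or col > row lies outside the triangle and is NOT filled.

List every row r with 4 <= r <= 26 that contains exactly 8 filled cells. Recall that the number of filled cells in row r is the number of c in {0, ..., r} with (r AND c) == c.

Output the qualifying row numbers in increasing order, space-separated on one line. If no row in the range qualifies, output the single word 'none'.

Answer: 7 11 13 14 19 21 22 25 26

Derivation:
Row r has 2^popcount(r) filled cells, so we need popcount(r) = log2(8) = 3.
Scan r = 4..26 and keep those with exactly 3 one-bits:
r=4=100 popcount=1 -> skip
r=5=101 popcount=2 -> skip
r=6=110 popcount=2 -> skip
r=7=111 popcount=3 -> KEEP
r=8=1000 popcount=1 -> skip
r=9=1001 popcount=2 -> skip
r=10=1010 popcount=2 -> skip
r=11=1011 popcount=3 -> KEEP
r=12=1100 popcount=2 -> skip
r=13=1101 popcount=3 -> KEEP
r=14=1110 popcount=3 -> KEEP
r=15=1111 popcount=4 -> skip
r=16=10000 popcount=1 -> skip
r=17=10001 popcount=2 -> skip
r=18=10010 popcount=2 -> skip
r=19=10011 popcount=3 -> KEEP
r=20=10100 popcount=2 -> skip
r=21=10101 popcount=3 -> KEEP
r=22=10110 popcount=3 -> KEEP
r=23=10111 popcount=4 -> skip
r=24=11000 popcount=2 -> skip
r=25=11001 popcount=3 -> KEEP
r=26=11010 popcount=3 -> KEEP
Kept rows: 7 11 13 14 19 21 22 25 26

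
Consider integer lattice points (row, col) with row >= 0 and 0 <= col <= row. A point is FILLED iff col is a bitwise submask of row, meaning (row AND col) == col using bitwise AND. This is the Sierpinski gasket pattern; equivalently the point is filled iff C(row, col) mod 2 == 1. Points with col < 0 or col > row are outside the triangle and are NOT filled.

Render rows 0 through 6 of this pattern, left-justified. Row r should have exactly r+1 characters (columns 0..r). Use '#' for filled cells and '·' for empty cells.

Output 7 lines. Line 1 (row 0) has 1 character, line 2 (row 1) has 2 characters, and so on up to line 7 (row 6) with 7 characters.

Answer: #
##
#·#
####
#···#
##··##
#·#·#·#

Derivation:
r0=0: #
r1=1: ##
r2=10: #·#
r3=11: ####
r4=100: #···#
r5=101: ##··##
r6=110: #·#·#·#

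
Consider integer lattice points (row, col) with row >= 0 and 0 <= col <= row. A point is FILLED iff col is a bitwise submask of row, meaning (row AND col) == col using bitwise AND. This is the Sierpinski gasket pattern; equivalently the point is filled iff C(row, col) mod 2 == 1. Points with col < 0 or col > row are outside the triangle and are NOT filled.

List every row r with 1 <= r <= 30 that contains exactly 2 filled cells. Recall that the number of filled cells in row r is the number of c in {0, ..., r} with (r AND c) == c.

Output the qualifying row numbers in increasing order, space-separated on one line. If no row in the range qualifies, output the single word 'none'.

Answer: 1 2 4 8 16

Derivation:
Row r has 2^popcount(r) filled cells, so we need popcount(r) = log2(2) = 1.
Scan r = 1..30 and keep those with exactly 1 one-bits:
r=1=1 popcount=1 -> KEEP
r=2=10 popcount=1 -> KEEP
r=3=11 popcount=2 -> skip
r=4=100 popcount=1 -> KEEP
r=5=101 popcount=2 -> skip
r=6=110 popcount=2 -> skip
r=7=111 popcount=3 -> skip
r=8=1000 popcount=1 -> KEEP
r=9=1001 popcount=2 -> skip
r=10=1010 popcount=2 -> skip
r=11=1011 popcount=3 -> skip
r=12=1100 popcount=2 -> skip
r=13=1101 popcount=3 -> skip
r=14=1110 popcount=3 -> skip
r=15=1111 popcount=4 -> skip
r=16=10000 popcount=1 -> KEEP
r=17=10001 popcount=2 -> skip
r=18=10010 popcount=2 -> skip
r=19=10011 popcount=3 -> skip
r=20=10100 popcount=2 -> skip
r=21=10101 popcount=3 -> skip
r=22=10110 popcount=3 -> skip
r=23=10111 popcount=4 -> skip
r=24=11000 popcount=2 -> skip
r=25=11001 popcount=3 -> skip
r=26=11010 popcount=3 -> skip
r=27=11011 popcount=4 -> skip
r=28=11100 popcount=3 -> skip
r=29=11101 popcount=4 -> skip
r=30=11110 popcount=4 -> skip
Kept rows: 1 2 4 8 16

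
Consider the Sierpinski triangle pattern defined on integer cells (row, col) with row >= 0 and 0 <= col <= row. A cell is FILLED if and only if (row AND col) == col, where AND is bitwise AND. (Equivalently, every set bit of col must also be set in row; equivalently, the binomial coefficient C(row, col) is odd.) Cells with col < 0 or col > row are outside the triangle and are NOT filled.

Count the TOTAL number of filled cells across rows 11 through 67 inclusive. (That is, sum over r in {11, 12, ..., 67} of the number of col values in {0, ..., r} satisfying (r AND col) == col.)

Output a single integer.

Answer: 710

Derivation:
r11=1011 pc3: +8 =8
r12=1100 pc2: +4 =12
r13=1101 pc3: +8 =20
r14=1110 pc3: +8 =28
r15=1111 pc4: +16 =44
r16=10000 pc1: +2 =46
r17=10001 pc2: +4 =50
r18=10010 pc2: +4 =54
r19=10011 pc3: +8 =62
r20=10100 pc2: +4 =66
r21=10101 pc3: +8 =74
r22=10110 pc3: +8 =82
r23=10111 pc4: +16 =98
r24=11000 pc2: +4 =102
r25=11001 pc3: +8 =110
r26=11010 pc3: +8 =118
r27=11011 pc4: +16 =134
r28=11100 pc3: +8 =142
r29=11101 pc4: +16 =158
r30=11110 pc4: +16 =174
r31=11111 pc5: +32 =206
r32=100000 pc1: +2 =208
r33=100001 pc2: +4 =212
r34=100010 pc2: +4 =216
r35=100011 pc3: +8 =224
r36=100100 pc2: +4 =228
r37=100101 pc3: +8 =236
r38=100110 pc3: +8 =244
r39=100111 pc4: +16 =260
r40=101000 pc2: +4 =264
r41=101001 pc3: +8 =272
r42=101010 pc3: +8 =280
r43=101011 pc4: +16 =296
r44=101100 pc3: +8 =304
r45=101101 pc4: +16 =320
r46=101110 pc4: +16 =336
r47=101111 pc5: +32 =368
r48=110000 pc2: +4 =372
r49=110001 pc3: +8 =380
r50=110010 pc3: +8 =388
r51=110011 pc4: +16 =404
r52=110100 pc3: +8 =412
r53=110101 pc4: +16 =428
r54=110110 pc4: +16 =444
r55=110111 pc5: +32 =476
r56=111000 pc3: +8 =484
r57=111001 pc4: +16 =500
r58=111010 pc4: +16 =516
r59=111011 pc5: +32 =548
r60=111100 pc4: +16 =564
r61=111101 pc5: +32 =596
r62=111110 pc5: +32 =628
r63=111111 pc6: +64 =692
r64=1000000 pc1: +2 =694
r65=1000001 pc2: +4 =698
r66=1000010 pc2: +4 =702
r67=1000011 pc3: +8 =710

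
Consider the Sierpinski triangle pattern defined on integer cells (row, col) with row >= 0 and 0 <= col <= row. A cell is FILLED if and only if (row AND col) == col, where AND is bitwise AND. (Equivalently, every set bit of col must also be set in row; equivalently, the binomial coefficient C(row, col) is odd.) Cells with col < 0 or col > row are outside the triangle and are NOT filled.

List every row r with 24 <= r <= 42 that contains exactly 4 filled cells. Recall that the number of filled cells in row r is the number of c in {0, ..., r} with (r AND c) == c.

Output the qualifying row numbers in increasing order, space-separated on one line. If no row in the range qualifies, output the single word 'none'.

Answer: 24 33 34 36 40

Derivation:
Row r has 2^popcount(r) filled cells, so we need popcount(r) = log2(4) = 2.
Scan r = 24..42 and keep those with exactly 2 one-bits:
r=24=11000 popcount=2 -> KEEP
r=25=11001 popcount=3 -> skip
r=26=11010 popcount=3 -> skip
r=27=11011 popcount=4 -> skip
r=28=11100 popcount=3 -> skip
r=29=11101 popcount=4 -> skip
r=30=11110 popcount=4 -> skip
r=31=11111 popcount=5 -> skip
r=32=100000 popcount=1 -> skip
r=33=100001 popcount=2 -> KEEP
r=34=100010 popcount=2 -> KEEP
r=35=100011 popcount=3 -> skip
r=36=100100 popcount=2 -> KEEP
r=37=100101 popcount=3 -> skip
r=38=100110 popcount=3 -> skip
r=39=100111 popcount=4 -> skip
r=40=101000 popcount=2 -> KEEP
r=41=101001 popcount=3 -> skip
r=42=101010 popcount=3 -> skip
Kept rows: 24 33 34 36 40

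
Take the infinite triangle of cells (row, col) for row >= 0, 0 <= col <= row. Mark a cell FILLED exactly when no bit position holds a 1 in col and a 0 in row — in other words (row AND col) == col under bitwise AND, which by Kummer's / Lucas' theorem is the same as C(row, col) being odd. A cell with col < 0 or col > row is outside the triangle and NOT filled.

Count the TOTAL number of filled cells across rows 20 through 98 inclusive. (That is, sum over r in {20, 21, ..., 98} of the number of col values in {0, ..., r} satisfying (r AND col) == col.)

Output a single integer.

Answer: 1136

Derivation:
r20=10100 pc2: +4 =4
r21=10101 pc3: +8 =12
r22=10110 pc3: +8 =20
r23=10111 pc4: +16 =36
r24=11000 pc2: +4 =40
r25=11001 pc3: +8 =48
r26=11010 pc3: +8 =56
r27=11011 pc4: +16 =72
r28=11100 pc3: +8 =80
r29=11101 pc4: +16 =96
r30=11110 pc4: +16 =112
r31=11111 pc5: +32 =144
r32=100000 pc1: +2 =146
r33=100001 pc2: +4 =150
r34=100010 pc2: +4 =154
r35=100011 pc3: +8 =162
r36=100100 pc2: +4 =166
r37=100101 pc3: +8 =174
r38=100110 pc3: +8 =182
r39=100111 pc4: +16 =198
r40=101000 pc2: +4 =202
r41=101001 pc3: +8 =210
r42=101010 pc3: +8 =218
r43=101011 pc4: +16 =234
r44=101100 pc3: +8 =242
r45=101101 pc4: +16 =258
r46=101110 pc4: +16 =274
r47=101111 pc5: +32 =306
r48=110000 pc2: +4 =310
r49=110001 pc3: +8 =318
r50=110010 pc3: +8 =326
r51=110011 pc4: +16 =342
r52=110100 pc3: +8 =350
r53=110101 pc4: +16 =366
r54=110110 pc4: +16 =382
r55=110111 pc5: +32 =414
r56=111000 pc3: +8 =422
r57=111001 pc4: +16 =438
r58=111010 pc4: +16 =454
r59=111011 pc5: +32 =486
r60=111100 pc4: +16 =502
r61=111101 pc5: +32 =534
r62=111110 pc5: +32 =566
r63=111111 pc6: +64 =630
r64=1000000 pc1: +2 =632
r65=1000001 pc2: +4 =636
r66=1000010 pc2: +4 =640
r67=1000011 pc3: +8 =648
r68=1000100 pc2: +4 =652
r69=1000101 pc3: +8 =660
r70=1000110 pc3: +8 =668
r71=1000111 pc4: +16 =684
r72=1001000 pc2: +4 =688
r73=1001001 pc3: +8 =696
r74=1001010 pc3: +8 =704
r75=1001011 pc4: +16 =720
r76=1001100 pc3: +8 =728
r77=1001101 pc4: +16 =744
r78=1001110 pc4: +16 =760
r79=1001111 pc5: +32 =792
r80=1010000 pc2: +4 =796
r81=1010001 pc3: +8 =804
r82=1010010 pc3: +8 =812
r83=1010011 pc4: +16 =828
r84=1010100 pc3: +8 =836
r85=1010101 pc4: +16 =852
r86=1010110 pc4: +16 =868
r87=1010111 pc5: +32 =900
r88=1011000 pc3: +8 =908
r89=1011001 pc4: +16 =924
r90=1011010 pc4: +16 =940
r91=1011011 pc5: +32 =972
r92=1011100 pc4: +16 =988
r93=1011101 pc5: +32 =1020
r94=1011110 pc5: +32 =1052
r95=1011111 pc6: +64 =1116
r96=1100000 pc2: +4 =1120
r97=1100001 pc3: +8 =1128
r98=1100010 pc3: +8 =1136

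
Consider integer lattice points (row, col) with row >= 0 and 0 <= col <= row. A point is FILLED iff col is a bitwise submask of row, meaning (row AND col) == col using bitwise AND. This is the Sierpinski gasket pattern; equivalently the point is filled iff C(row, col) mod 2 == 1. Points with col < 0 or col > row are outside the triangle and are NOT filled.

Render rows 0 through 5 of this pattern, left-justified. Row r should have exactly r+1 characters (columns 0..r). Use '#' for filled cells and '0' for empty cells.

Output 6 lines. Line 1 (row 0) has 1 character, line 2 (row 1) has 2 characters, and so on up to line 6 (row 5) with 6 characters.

Answer: #
##
#0#
####
#000#
##00##

Derivation:
r0=0: #
r1=1: ##
r2=10: #0#
r3=11: ####
r4=100: #000#
r5=101: ##00##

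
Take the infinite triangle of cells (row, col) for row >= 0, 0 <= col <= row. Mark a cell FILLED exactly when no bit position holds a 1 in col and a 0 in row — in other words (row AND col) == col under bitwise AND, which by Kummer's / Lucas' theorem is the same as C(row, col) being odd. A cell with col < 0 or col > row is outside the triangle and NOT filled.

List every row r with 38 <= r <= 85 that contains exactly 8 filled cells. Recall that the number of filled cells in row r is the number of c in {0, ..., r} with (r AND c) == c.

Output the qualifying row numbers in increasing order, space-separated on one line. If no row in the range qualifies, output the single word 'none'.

Row r has 2^popcount(r) filled cells, so we need popcount(r) = log2(8) = 3.
Scan r = 38..85 and keep those with exactly 3 one-bits:
r=38=100110 popcount=3 -> KEEP
r=39=100111 popcount=4 -> skip
r=40=101000 popcount=2 -> skip
r=41=101001 popcount=3 -> KEEP
r=42=101010 popcount=3 -> KEEP
r=43=101011 popcount=4 -> skip
r=44=101100 popcount=3 -> KEEP
r=45=101101 popcount=4 -> skip
r=46=101110 popcount=4 -> skip
r=47=101111 popcount=5 -> skip
r=48=110000 popcount=2 -> skip
r=49=110001 popcount=3 -> KEEP
r=50=110010 popcount=3 -> KEEP
r=51=110011 popcount=4 -> skip
r=52=110100 popcount=3 -> KEEP
r=53=110101 popcount=4 -> skip
r=54=110110 popcount=4 -> skip
r=55=110111 popcount=5 -> skip
r=56=111000 popcount=3 -> KEEP
r=57=111001 popcount=4 -> skip
r=58=111010 popcount=4 -> skip
r=59=111011 popcount=5 -> skip
r=60=111100 popcount=4 -> skip
r=61=111101 popcount=5 -> skip
r=62=111110 popcount=5 -> skip
r=63=111111 popcount=6 -> skip
r=64=1000000 popcount=1 -> skip
r=65=1000001 popcount=2 -> skip
r=66=1000010 popcount=2 -> skip
r=67=1000011 popcount=3 -> KEEP
r=68=1000100 popcount=2 -> skip
r=69=1000101 popcount=3 -> KEEP
r=70=1000110 popcount=3 -> KEEP
r=71=1000111 popcount=4 -> skip
r=72=1001000 popcount=2 -> skip
r=73=1001001 popcount=3 -> KEEP
r=74=1001010 popcount=3 -> KEEP
r=75=1001011 popcount=4 -> skip
r=76=1001100 popcount=3 -> KEEP
r=77=1001101 popcount=4 -> skip
r=78=1001110 popcount=4 -> skip
r=79=1001111 popcount=5 -> skip
r=80=1010000 popcount=2 -> skip
r=81=1010001 popcount=3 -> KEEP
r=82=1010010 popcount=3 -> KEEP
r=83=1010011 popcount=4 -> skip
r=84=1010100 popcount=3 -> KEEP
r=85=1010101 popcount=4 -> skip
Kept rows: 38 41 42 44 49 50 52 56 67 69 70 73 74 76 81 82 84

Answer: 38 41 42 44 49 50 52 56 67 69 70 73 74 76 81 82 84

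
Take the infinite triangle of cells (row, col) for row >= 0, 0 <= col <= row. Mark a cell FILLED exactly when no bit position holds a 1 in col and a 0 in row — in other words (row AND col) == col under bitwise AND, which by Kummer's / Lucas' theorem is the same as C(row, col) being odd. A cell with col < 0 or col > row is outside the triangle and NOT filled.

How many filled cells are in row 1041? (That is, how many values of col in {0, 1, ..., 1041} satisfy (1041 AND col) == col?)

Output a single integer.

Answer: 8

Derivation:
1041 in binary = 10000010001
popcount(1041) = number of 1-bits in 10000010001 = 3
A col c satisfies (1041 AND c) == c iff every set bit of c is also set in 1041; each of the 3 set bits of 1041 can independently be on or off in c.
count = 2^3 = 8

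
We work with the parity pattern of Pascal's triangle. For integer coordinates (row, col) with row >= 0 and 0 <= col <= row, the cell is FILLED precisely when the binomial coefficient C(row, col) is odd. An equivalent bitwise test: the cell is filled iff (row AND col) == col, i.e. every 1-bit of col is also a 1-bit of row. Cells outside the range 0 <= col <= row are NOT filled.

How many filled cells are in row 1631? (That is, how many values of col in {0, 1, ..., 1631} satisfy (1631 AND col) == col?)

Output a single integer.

Answer: 256

Derivation:
1631 in binary = 11001011111
popcount(1631) = number of 1-bits in 11001011111 = 8
A col c satisfies (1631 AND c) == c iff every set bit of c is also set in 1631; each of the 8 set bits of 1631 can independently be on or off in c.
count = 2^8 = 256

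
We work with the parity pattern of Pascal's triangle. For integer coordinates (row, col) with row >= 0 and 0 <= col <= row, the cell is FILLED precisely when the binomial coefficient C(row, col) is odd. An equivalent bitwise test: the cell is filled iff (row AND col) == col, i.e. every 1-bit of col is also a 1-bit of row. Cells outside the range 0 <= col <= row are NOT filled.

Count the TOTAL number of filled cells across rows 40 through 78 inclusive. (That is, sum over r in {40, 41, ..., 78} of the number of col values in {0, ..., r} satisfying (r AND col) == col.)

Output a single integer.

Answer: 562

Derivation:
r40=101000 pc2: +4 =4
r41=101001 pc3: +8 =12
r42=101010 pc3: +8 =20
r43=101011 pc4: +16 =36
r44=101100 pc3: +8 =44
r45=101101 pc4: +16 =60
r46=101110 pc4: +16 =76
r47=101111 pc5: +32 =108
r48=110000 pc2: +4 =112
r49=110001 pc3: +8 =120
r50=110010 pc3: +8 =128
r51=110011 pc4: +16 =144
r52=110100 pc3: +8 =152
r53=110101 pc4: +16 =168
r54=110110 pc4: +16 =184
r55=110111 pc5: +32 =216
r56=111000 pc3: +8 =224
r57=111001 pc4: +16 =240
r58=111010 pc4: +16 =256
r59=111011 pc5: +32 =288
r60=111100 pc4: +16 =304
r61=111101 pc5: +32 =336
r62=111110 pc5: +32 =368
r63=111111 pc6: +64 =432
r64=1000000 pc1: +2 =434
r65=1000001 pc2: +4 =438
r66=1000010 pc2: +4 =442
r67=1000011 pc3: +8 =450
r68=1000100 pc2: +4 =454
r69=1000101 pc3: +8 =462
r70=1000110 pc3: +8 =470
r71=1000111 pc4: +16 =486
r72=1001000 pc2: +4 =490
r73=1001001 pc3: +8 =498
r74=1001010 pc3: +8 =506
r75=1001011 pc4: +16 =522
r76=1001100 pc3: +8 =530
r77=1001101 pc4: +16 =546
r78=1001110 pc4: +16 =562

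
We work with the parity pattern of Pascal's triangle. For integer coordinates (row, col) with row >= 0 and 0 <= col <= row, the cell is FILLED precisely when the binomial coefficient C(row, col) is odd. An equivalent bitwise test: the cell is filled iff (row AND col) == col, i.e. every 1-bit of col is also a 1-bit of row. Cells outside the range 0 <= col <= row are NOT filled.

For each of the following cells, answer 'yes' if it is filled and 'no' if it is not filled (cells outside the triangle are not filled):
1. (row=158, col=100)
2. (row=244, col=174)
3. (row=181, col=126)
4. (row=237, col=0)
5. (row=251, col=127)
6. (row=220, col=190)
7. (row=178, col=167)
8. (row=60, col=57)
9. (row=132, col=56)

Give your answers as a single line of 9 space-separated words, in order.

Answer: no no no yes no no no no no

Derivation:
(158,100): row=0b10011110, col=0b1100100, row AND col = 0b100 = 4; 4 != 100 -> empty
(244,174): row=0b11110100, col=0b10101110, row AND col = 0b10100100 = 164; 164 != 174 -> empty
(181,126): row=0b10110101, col=0b1111110, row AND col = 0b110100 = 52; 52 != 126 -> empty
(237,0): row=0b11101101, col=0b0, row AND col = 0b0 = 0; 0 == 0 -> filled
(251,127): row=0b11111011, col=0b1111111, row AND col = 0b1111011 = 123; 123 != 127 -> empty
(220,190): row=0b11011100, col=0b10111110, row AND col = 0b10011100 = 156; 156 != 190 -> empty
(178,167): row=0b10110010, col=0b10100111, row AND col = 0b10100010 = 162; 162 != 167 -> empty
(60,57): row=0b111100, col=0b111001, row AND col = 0b111000 = 56; 56 != 57 -> empty
(132,56): row=0b10000100, col=0b111000, row AND col = 0b0 = 0; 0 != 56 -> empty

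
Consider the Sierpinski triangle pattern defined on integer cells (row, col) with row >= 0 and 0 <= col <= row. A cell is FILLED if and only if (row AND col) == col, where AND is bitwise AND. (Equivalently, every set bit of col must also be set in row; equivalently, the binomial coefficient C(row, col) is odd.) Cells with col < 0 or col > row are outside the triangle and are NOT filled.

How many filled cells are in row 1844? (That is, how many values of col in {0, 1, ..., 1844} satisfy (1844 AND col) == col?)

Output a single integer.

Answer: 64

Derivation:
1844 in binary = 11100110100
popcount(1844) = number of 1-bits in 11100110100 = 6
A col c satisfies (1844 AND c) == c iff every set bit of c is also set in 1844; each of the 6 set bits of 1844 can independently be on or off in c.
count = 2^6 = 64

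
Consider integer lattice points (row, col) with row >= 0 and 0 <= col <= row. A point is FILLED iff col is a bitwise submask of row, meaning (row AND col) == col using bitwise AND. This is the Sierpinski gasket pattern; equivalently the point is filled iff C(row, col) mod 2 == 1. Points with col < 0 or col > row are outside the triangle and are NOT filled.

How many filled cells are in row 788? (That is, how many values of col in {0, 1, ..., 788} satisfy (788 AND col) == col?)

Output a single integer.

Answer: 16

Derivation:
788 in binary = 1100010100
popcount(788) = number of 1-bits in 1100010100 = 4
A col c satisfies (788 AND c) == c iff every set bit of c is also set in 788; each of the 4 set bits of 788 can independently be on or off in c.
count = 2^4 = 16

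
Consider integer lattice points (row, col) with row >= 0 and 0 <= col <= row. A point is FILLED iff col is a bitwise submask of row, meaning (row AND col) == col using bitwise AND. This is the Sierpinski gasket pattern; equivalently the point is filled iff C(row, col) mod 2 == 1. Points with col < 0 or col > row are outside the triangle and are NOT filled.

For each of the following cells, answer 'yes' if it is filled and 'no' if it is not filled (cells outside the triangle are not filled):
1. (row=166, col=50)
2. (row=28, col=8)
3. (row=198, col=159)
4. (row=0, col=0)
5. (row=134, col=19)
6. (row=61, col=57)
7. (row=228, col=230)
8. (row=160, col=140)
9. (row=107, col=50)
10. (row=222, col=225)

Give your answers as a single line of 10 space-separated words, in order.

(166,50): row=0b10100110, col=0b110010, row AND col = 0b100010 = 34; 34 != 50 -> empty
(28,8): row=0b11100, col=0b1000, row AND col = 0b1000 = 8; 8 == 8 -> filled
(198,159): row=0b11000110, col=0b10011111, row AND col = 0b10000110 = 134; 134 != 159 -> empty
(0,0): row=0b0, col=0b0, row AND col = 0b0 = 0; 0 == 0 -> filled
(134,19): row=0b10000110, col=0b10011, row AND col = 0b10 = 2; 2 != 19 -> empty
(61,57): row=0b111101, col=0b111001, row AND col = 0b111001 = 57; 57 == 57 -> filled
(228,230): col outside [0, 228] -> not filled
(160,140): row=0b10100000, col=0b10001100, row AND col = 0b10000000 = 128; 128 != 140 -> empty
(107,50): row=0b1101011, col=0b110010, row AND col = 0b100010 = 34; 34 != 50 -> empty
(222,225): col outside [0, 222] -> not filled

Answer: no yes no yes no yes no no no no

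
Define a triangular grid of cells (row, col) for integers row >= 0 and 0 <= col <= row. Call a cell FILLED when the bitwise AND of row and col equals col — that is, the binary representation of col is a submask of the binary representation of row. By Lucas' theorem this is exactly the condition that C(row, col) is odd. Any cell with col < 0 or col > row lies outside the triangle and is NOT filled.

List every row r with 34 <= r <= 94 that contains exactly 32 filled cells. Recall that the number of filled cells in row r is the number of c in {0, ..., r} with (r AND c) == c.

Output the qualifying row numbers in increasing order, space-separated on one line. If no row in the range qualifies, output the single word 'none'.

Row r has 2^popcount(r) filled cells, so we need popcount(r) = log2(32) = 5.
Scan r = 34..94 and keep those with exactly 5 one-bits:
r=34=100010 popcount=2 -> skip
r=35=100011 popcount=3 -> skip
r=36=100100 popcount=2 -> skip
r=37=100101 popcount=3 -> skip
r=38=100110 popcount=3 -> skip
r=39=100111 popcount=4 -> skip
r=40=101000 popcount=2 -> skip
r=41=101001 popcount=3 -> skip
r=42=101010 popcount=3 -> skip
r=43=101011 popcount=4 -> skip
r=44=101100 popcount=3 -> skip
r=45=101101 popcount=4 -> skip
r=46=101110 popcount=4 -> skip
r=47=101111 popcount=5 -> KEEP
r=48=110000 popcount=2 -> skip
r=49=110001 popcount=3 -> skip
r=50=110010 popcount=3 -> skip
r=51=110011 popcount=4 -> skip
r=52=110100 popcount=3 -> skip
r=53=110101 popcount=4 -> skip
r=54=110110 popcount=4 -> skip
r=55=110111 popcount=5 -> KEEP
r=56=111000 popcount=3 -> skip
r=57=111001 popcount=4 -> skip
r=58=111010 popcount=4 -> skip
r=59=111011 popcount=5 -> KEEP
r=60=111100 popcount=4 -> skip
r=61=111101 popcount=5 -> KEEP
r=62=111110 popcount=5 -> KEEP
r=63=111111 popcount=6 -> skip
r=64=1000000 popcount=1 -> skip
r=65=1000001 popcount=2 -> skip
r=66=1000010 popcount=2 -> skip
r=67=1000011 popcount=3 -> skip
r=68=1000100 popcount=2 -> skip
r=69=1000101 popcount=3 -> skip
r=70=1000110 popcount=3 -> skip
r=71=1000111 popcount=4 -> skip
r=72=1001000 popcount=2 -> skip
r=73=1001001 popcount=3 -> skip
r=74=1001010 popcount=3 -> skip
r=75=1001011 popcount=4 -> skip
r=76=1001100 popcount=3 -> skip
r=77=1001101 popcount=4 -> skip
r=78=1001110 popcount=4 -> skip
r=79=1001111 popcount=5 -> KEEP
r=80=1010000 popcount=2 -> skip
r=81=1010001 popcount=3 -> skip
r=82=1010010 popcount=3 -> skip
r=83=1010011 popcount=4 -> skip
r=84=1010100 popcount=3 -> skip
r=85=1010101 popcount=4 -> skip
r=86=1010110 popcount=4 -> skip
r=87=1010111 popcount=5 -> KEEP
r=88=1011000 popcount=3 -> skip
r=89=1011001 popcount=4 -> skip
r=90=1011010 popcount=4 -> skip
r=91=1011011 popcount=5 -> KEEP
r=92=1011100 popcount=4 -> skip
r=93=1011101 popcount=5 -> KEEP
r=94=1011110 popcount=5 -> KEEP
Kept rows: 47 55 59 61 62 79 87 91 93 94

Answer: 47 55 59 61 62 79 87 91 93 94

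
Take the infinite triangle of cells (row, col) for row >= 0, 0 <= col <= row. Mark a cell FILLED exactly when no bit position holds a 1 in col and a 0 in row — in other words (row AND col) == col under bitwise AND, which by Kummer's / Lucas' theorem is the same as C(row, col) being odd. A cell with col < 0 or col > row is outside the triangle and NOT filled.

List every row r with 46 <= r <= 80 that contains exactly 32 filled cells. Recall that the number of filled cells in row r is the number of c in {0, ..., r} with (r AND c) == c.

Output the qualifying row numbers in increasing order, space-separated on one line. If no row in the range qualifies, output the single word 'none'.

Answer: 47 55 59 61 62 79

Derivation:
Row r has 2^popcount(r) filled cells, so we need popcount(r) = log2(32) = 5.
Scan r = 46..80 and keep those with exactly 5 one-bits:
r=46=101110 popcount=4 -> skip
r=47=101111 popcount=5 -> KEEP
r=48=110000 popcount=2 -> skip
r=49=110001 popcount=3 -> skip
r=50=110010 popcount=3 -> skip
r=51=110011 popcount=4 -> skip
r=52=110100 popcount=3 -> skip
r=53=110101 popcount=4 -> skip
r=54=110110 popcount=4 -> skip
r=55=110111 popcount=5 -> KEEP
r=56=111000 popcount=3 -> skip
r=57=111001 popcount=4 -> skip
r=58=111010 popcount=4 -> skip
r=59=111011 popcount=5 -> KEEP
r=60=111100 popcount=4 -> skip
r=61=111101 popcount=5 -> KEEP
r=62=111110 popcount=5 -> KEEP
r=63=111111 popcount=6 -> skip
r=64=1000000 popcount=1 -> skip
r=65=1000001 popcount=2 -> skip
r=66=1000010 popcount=2 -> skip
r=67=1000011 popcount=3 -> skip
r=68=1000100 popcount=2 -> skip
r=69=1000101 popcount=3 -> skip
r=70=1000110 popcount=3 -> skip
r=71=1000111 popcount=4 -> skip
r=72=1001000 popcount=2 -> skip
r=73=1001001 popcount=3 -> skip
r=74=1001010 popcount=3 -> skip
r=75=1001011 popcount=4 -> skip
r=76=1001100 popcount=3 -> skip
r=77=1001101 popcount=4 -> skip
r=78=1001110 popcount=4 -> skip
r=79=1001111 popcount=5 -> KEEP
r=80=1010000 popcount=2 -> skip
Kept rows: 47 55 59 61 62 79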